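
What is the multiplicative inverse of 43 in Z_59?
Since 59 is prime, by Fermat 43^(-1) ≡ 43^{57} ≡ 11 (mod 59). Verify: 43 × 11 = 473 ≡ 1 (mod 59)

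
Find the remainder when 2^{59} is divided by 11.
By Fermat: 2^{10} ≡ 1 (mod 11). 59 = 5×10 + 9. So 2^{59} ≡ 2^{9} ≡ 6 (mod 11)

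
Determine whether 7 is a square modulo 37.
By Euler's criterion: 7^{18} ≡ 1 mod 37. Since this equals 1, 7 is a QR.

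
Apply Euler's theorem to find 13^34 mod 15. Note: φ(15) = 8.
By Euler: 13^{8} ≡ 1 mod 15 since gcd(13, 15) = 1. 34 = 4×8 + 2. So 13^{34} ≡ 13^{2} ≡ 4 mod 15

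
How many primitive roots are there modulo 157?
Number of primitive roots mod 157 = φ(p-1) = φ(156) = 48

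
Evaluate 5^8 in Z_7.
Using Fermat: 5^{6} ≡ 1 (mod 7). 8 ≡ 2 (mod 6). So 5^{8} ≡ 5^{2} ≡ 4 (mod 7)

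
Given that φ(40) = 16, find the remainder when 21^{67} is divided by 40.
By Euler: 21^{16} ≡ 1 (mod 40) since gcd(21, 40) = 1. 67 = 4×16 + 3. So 21^{67} ≡ 21^{3} ≡ 21 (mod 40)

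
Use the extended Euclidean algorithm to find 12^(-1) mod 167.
Extended GCD: 12(14) + 167(-1) = 1. So 12^(-1) ≡ 14 (mod 167). Verify: 12 × 14 = 168 ≡ 1 (mod 167)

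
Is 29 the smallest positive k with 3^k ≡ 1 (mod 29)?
Powers of 3 mod 29: 3^1≡3, 3^2≡9, 3^3≡27, 3^4≡23, 3^5≡11, 3^6≡4, 3^7≡12, 3^8≡7, 3^9≡21, 3^10≡5, 3^11≡15, 3^12≡16, 3^13≡19, 3^14≡28, 3^15≡26, 3^16≡20, 3^17≡2, 3^18≡6, 3^19≡18, 3^20≡25, 3^21≡17, 3^22≡22, 3^23≡8, 3^24≡24, 3^25≡14, 3^26≡13, 3^27≡10, 3^28≡1. Already 3^28≡1, so the order is 28 < 29. No, the actual order is 28.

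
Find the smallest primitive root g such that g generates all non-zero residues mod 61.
g = 2. Powers: [2, 4, 8, 16, 32, 3, 6, 12, 24, 48, ...] generates all 60 non-zero residues.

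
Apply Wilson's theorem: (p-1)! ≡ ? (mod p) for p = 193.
By Wilson's theorem, (192)! ≡ -1 ≡ 192 (mod 193)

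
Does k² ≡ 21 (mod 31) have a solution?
By Euler's criterion: 21^{15} ≡ 30 (mod 31). Since this equals -1 (≡ 30), 21 is not a QR.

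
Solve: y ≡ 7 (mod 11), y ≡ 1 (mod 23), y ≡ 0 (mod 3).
M = 11 × 23 × 3 = 759. M₁ = 69, y₁ ≡ 4 (mod 11). M₂ = 33, y₂ ≡ 7 (mod 23). M₃ = 253, y₃ ≡ 1 (mod 3). y = 7×69×4 + 1×33×7 + 0×253×1 ≡ 645 (mod 759)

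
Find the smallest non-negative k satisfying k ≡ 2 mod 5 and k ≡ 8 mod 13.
M = 5 × 13 = 65. M₁ = 13, y₁ ≡ 2 mod 5. M₂ = 5, y₂ ≡ 8 mod 13. k = 2×13×2 + 8×5×8 ≡ 47 mod 65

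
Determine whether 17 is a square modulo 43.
By Euler's criterion: 17^{21} ≡ 1 (mod 43). Since this equals 1, 17 is a QR.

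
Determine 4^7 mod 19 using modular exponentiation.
By repeated squaring mod 19: 4^{1}≡4, 4^{2}≡16, 4^{4}≡9. Then 4^{7} = 4^{4+2+1} ≡ 9 × 16 × 4 ≡ 6 mod 19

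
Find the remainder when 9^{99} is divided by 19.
By Fermat: 9^{18} ≡ 1 mod 19. 99 = 5×18 + 9. So 9^{99} ≡ 9^{9} ≡ 1 mod 19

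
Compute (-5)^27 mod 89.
By repeated squaring mod 89: (-5)^{1}≡84, (-5)^{2}≡25, (-5)^{4}≡2, (-5)^{8}≡4, (-5)^{16}≡16. Then (-5)^{27} = (-5)^{16+8+2+1} ≡ 16 × 4 × 25 × 84 ≡ 10 mod 89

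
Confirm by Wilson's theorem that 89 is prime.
(88)! mod 89 = 88. Since this equals -1 (mod 89), Wilson confirms 89 is prime.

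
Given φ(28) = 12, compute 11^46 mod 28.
By Euler: 11^{12} ≡ 1 mod 28 since gcd(11, 28) = 1. 46 = 3×12 + 10. So 11^{46} ≡ 11^{10} ≡ 25 mod 28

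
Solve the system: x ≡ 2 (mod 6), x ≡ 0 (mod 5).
M = 6 × 5 = 30. M₁ = 5, y₁ ≡ 5 (mod 6). M₂ = 6, y₂ ≡ 1 (mod 5). x = 2×5×5 + 0×6×1 ≡ 20 (mod 30)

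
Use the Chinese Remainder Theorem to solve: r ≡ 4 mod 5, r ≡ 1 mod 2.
M = 5 × 2 = 10. M₁ = 2, y₁ ≡ 3 mod 5. M₂ = 5, y₂ ≡ 1 mod 2. r = 4×2×3 + 1×5×1 ≡ 9 mod 10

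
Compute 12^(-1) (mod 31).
Since 31 is prime, by Fermat 12^(-1) ≡ 12^{29} ≡ 13 (mod 31). Verify: 12 × 13 = 156 ≡ 1 (mod 31)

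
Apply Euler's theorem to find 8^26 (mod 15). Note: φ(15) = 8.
By Euler: 8^{8} ≡ 1 (mod 15) since gcd(8, 15) = 1. 26 = 3×8 + 2. So 8^{26} ≡ 8^{2} ≡ 4 (mod 15)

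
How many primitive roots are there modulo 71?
Number of primitive roots mod 71 = φ(p-1) = φ(70) = 24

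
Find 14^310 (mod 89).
Using Fermat: 14^{88} ≡ 1 (mod 89). 310 ≡ 46 (mod 88). So 14^{310} ≡ 14^{46} ≡ 71 (mod 89)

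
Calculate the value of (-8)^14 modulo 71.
By repeated squaring (mod 71): (-8)^{1}≡63, (-8)^{2}≡64, (-8)^{4}≡49, (-8)^{8}≡58. Then (-8)^{14} = (-8)^{8+4+2} ≡ 58 × 49 × 64 ≡ 57 (mod 71)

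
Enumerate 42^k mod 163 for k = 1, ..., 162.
42^1, 42^2, ..., 42^{162} mod 163: [42, 134, 86, 26, 114, 61, 117, 24, 30, 119, 108, 135, 128, 160, 37, 87, 68, 85, 147, 143, 138, 91, 73, 132, 2, 84, 105, 9, 52, 65, 122, 71, 48, 60, 75, 53, 107, 93, 157, 74, 11, 136, 7, 131, 123, 113, 19, 146, 101, 4, 5, 47, 18, 104, 130, 81, 142, 96, 120, 150, 106, 51, 23, 151, 148, 22, 109, 14, 99, 83, 63, 38, 129, 39, 8, 10, 94, 36, 45, 97, 162, 121, 29, 77, 137, 49, 102, 46, 139, 133, 44, 55, 28, 35, 3, 126, 76, 95, 78, 16, 20, 25, 72, 90, 31, 161, 79, 58, 154, 111, 98, 41, 92, 115, 103, 88, 110, 56, 70, 6, 89, 152, 27, 156, 32, 40, 50, 144, 17, 62, 159, 158, 116, 145, 59, 33, 82, 21, 67, 43, 13, 57, 112, 140, 12, 15, 141, 54, 149, 64, 80, 100, 125, 34, 124, 155, 153, 69, 127, 118, 66, 1]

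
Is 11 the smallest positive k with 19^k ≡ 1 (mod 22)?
Powers of 19 mod 22: 19^1≡19, 19^2≡9, 19^3≡17, 19^4≡15, 19^5≡21, 19^6≡3, 19^7≡13, 19^8≡5, 19^9≡7, 19^10≡1. Already 19^10≡1, so the order is 10 < 11. No, the actual order is 10.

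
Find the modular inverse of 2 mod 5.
Since 5 is prime, by Fermat 2^(-1) ≡ 2^{3} ≡ 3 (mod 5). Verify: 2 × 3 = 6 ≡ 1 (mod 5)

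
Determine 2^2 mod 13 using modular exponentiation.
2^{2} = 4 ≡ 4 (mod 13)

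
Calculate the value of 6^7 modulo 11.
By repeated squaring (mod 11): 6^{1}≡6, 6^{2}≡3, 6^{4}≡9. Then 6^{7} = 6^{4+2+1} ≡ 9 × 3 × 6 ≡ 8 (mod 11)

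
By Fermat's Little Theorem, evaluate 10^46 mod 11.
By Fermat: 10^{10} ≡ 1 mod 11. 46 = 4×10 + 6. So 10^{46} ≡ 10^{6} ≡ 1 mod 11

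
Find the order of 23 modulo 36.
Powers of 23 mod 36: 23^1≡23, 23^2≡25, 23^3≡35, 23^4≡13, 23^5≡11, 23^6≡1. ord_36(23) = 6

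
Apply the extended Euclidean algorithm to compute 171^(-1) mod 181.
Extended GCD: 171(18) + 181(-17) = 1. So 171^(-1) ≡ 18 mod 181. Verify: 171 × 18 = 3078 ≡ 1 mod 181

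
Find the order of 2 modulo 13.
Powers of 2 mod 13: 2^1≡2, 2^2≡4, 2^3≡8, 2^4≡3, 2^5≡6, 2^6≡12, 2^7≡11, 2^8≡9, 2^9≡5, 2^10≡10, 2^11≡7, 2^12≡1. ord_13(2) = 12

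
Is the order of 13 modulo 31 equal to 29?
Powers of 13 mod 31: 13^1≡13, 13^2≡14, 13^3≡27, 13^4≡10, 13^5≡6, 13^6≡16, 13^7≡22, 13^8≡7, 13^9≡29, 13^10≡5, 13^11≡3, 13^12≡8, 13^13≡11, 13^14≡19, 13^15≡30, 13^16≡18, 13^17≡17, 13^18≡4, 13^19≡21, 13^20≡25, 13^21≡15, 13^22≡9, 13^23≡24, 13^24≡2, 13^25≡26, 13^26≡28, 13^27≡23, 13^28≡20, 13^29≡12, 13^30≡1. 13^29≡12≢1, so ord ≠ 29. No, the actual order is 30.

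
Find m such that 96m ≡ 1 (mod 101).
Since 101 is prime, by Fermat 96^(-1) ≡ 96^{99} ≡ 20 (mod 101). Verify: 96 × 20 = 1920 ≡ 1 (mod 101)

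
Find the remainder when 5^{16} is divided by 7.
By Fermat: 5^{6} ≡ 1 mod 7. 16 = 2×6 + 4. So 5^{16} ≡ 5^{4} ≡ 2 mod 7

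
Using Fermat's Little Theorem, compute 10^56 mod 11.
By Fermat: 10^{10} ≡ 1 mod 11. 56 = 5×10 + 6. So 10^{56} ≡ 10^{6} ≡ 1 mod 11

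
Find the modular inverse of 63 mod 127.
Since 127 is prime, by Fermat 63^(-1) ≡ 63^{125} ≡ 125 (mod 127). Verify: 63 × 125 = 7875 ≡ 1 (mod 127)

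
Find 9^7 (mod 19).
By repeated squaring (mod 19): 9^{1}≡9, 9^{2}≡5, 9^{4}≡6. Then 9^{7} = 9^{4+2+1} ≡ 6 × 5 × 9 ≡ 4 (mod 19)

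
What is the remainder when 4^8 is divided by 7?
Using Fermat: 4^{6} ≡ 1 mod 7. 8 ≡ 2 mod 6. So 4^{8} ≡ 4^{2} ≡ 2 mod 7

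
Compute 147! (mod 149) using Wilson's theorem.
(148)! = (147)! × (148) ≡ -1 (mod 149). So (147)! ≡ -1 × (148)^(-1) ≡ (-1)×(-1) = 1 (mod 149)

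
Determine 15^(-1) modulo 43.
Since 43 is prime, by Fermat 15^(-1) ≡ 15^{41} ≡ 23 (mod 43). Verify: 15 × 23 = 345 ≡ 1 (mod 43)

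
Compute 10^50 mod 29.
Using Fermat: 10^{28} ≡ 1 (mod 29). 50 ≡ 22 (mod 28). So 10^{50} ≡ 10^{22} ≡ 4 (mod 29)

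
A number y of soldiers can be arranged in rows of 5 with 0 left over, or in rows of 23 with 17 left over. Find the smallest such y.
M = 5 × 23 = 115. M₁ = 23, y₁ ≡ 2 mod 5. M₂ = 5, y₂ ≡ 14 mod 23. y = 0×23×2 + 17×5×14 ≡ 40 mod 115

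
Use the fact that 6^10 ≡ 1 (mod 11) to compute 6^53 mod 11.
By Fermat: 6^{10} ≡ 1 (mod 11). 53 = 5×10 + 3. So 6^{53} ≡ 6^{3} ≡ 7 (mod 11)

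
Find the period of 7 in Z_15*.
Powers of 7 mod 15: 7^1≡7, 7^2≡4, 7^3≡13, 7^4≡1. ord_15(7) = 4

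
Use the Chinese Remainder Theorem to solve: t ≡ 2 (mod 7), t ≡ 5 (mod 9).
M = 7 × 9 = 63. M₁ = 9, y₁ ≡ 4 (mod 7). M₂ = 7, y₂ ≡ 4 (mod 9). t = 2×9×4 + 5×7×4 ≡ 23 (mod 63)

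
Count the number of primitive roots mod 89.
Number of primitive roots mod 89 = φ(p-1) = φ(88) = 40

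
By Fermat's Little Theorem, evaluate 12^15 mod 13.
By Fermat: 12^{12} ≡ 1 mod 13. So 12^{15} = 12^{12} · 12^{3} ≡ 12^{3} ≡ 12 mod 13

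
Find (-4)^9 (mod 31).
By repeated squaring (mod 31): (-4)^{1}≡27, (-4)^{2}≡16, (-4)^{4}≡8, (-4)^{8}≡2. Then (-4)^{9} = (-4)^{8+1} ≡ 2 × 27 ≡ 23 (mod 31)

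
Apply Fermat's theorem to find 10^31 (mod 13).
By Fermat: 10^{12} ≡ 1 (mod 13). 31 = 2×12 + 7. So 10^{31} ≡ 10^{7} ≡ 10 (mod 13)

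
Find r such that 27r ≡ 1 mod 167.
Since 167 is prime, by Fermat 27^(-1) ≡ 27^{165} ≡ 99 mod 167. Verify: 27 × 99 = 2673 ≡ 1 mod 167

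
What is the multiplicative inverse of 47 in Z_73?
Since 73 is prime, by Fermat 47^(-1) ≡ 47^{71} ≡ 14 mod 73. Verify: 47 × 14 = 658 ≡ 1 mod 73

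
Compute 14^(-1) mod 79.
Since 79 is prime, by Fermat 14^(-1) ≡ 14^{77} ≡ 17 mod 79. Verify: 14 × 17 = 238 ≡ 1 mod 79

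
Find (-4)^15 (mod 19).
By repeated squaring (mod 19): (-4)^{1}≡15, (-4)^{2}≡16, (-4)^{4}≡9, (-4)^{8}≡5. Then (-4)^{15} = (-4)^{8+4+2+1} ≡ 5 × 9 × 16 × 15 ≡ 8 (mod 19)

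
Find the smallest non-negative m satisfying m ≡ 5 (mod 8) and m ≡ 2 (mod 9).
M = 8 × 9 = 72. M₁ = 9, y₁ ≡ 1 (mod 8). M₂ = 8, y₂ ≡ 8 (mod 9). m = 5×9×1 + 2×8×8 ≡ 29 (mod 72)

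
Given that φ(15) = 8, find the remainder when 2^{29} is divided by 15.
By Euler: 2^{8} ≡ 1 (mod 15) since gcd(2, 15) = 1. 29 = 3×8 + 5. So 2^{29} ≡ 2^{5} ≡ 2 (mod 15)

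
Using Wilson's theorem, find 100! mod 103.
(102)! = (100)! × (101) × (102) ≡ -1 mod 103. So (100)! ≡ -1 × [(102)(101)]^(-1) ≡ 51 mod 103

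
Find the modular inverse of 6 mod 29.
Since 29 is prime, by Fermat 6^(-1) ≡ 6^{27} ≡ 5 mod 29. Verify: 6 × 5 = 30 ≡ 1 mod 29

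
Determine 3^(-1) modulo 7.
Since 7 is prime, by Fermat 3^(-1) ≡ 3^{5} ≡ 5 mod 7. Verify: 3 × 5 = 15 ≡ 1 mod 7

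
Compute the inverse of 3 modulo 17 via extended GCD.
Extended GCD: 3(6) + 17(-1) = 1. So 3^(-1) ≡ 6 mod 17. Verify: 3 × 6 = 18 ≡ 1 mod 17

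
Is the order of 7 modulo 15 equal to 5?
Powers of 7 mod 15: 7^1≡7, 7^2≡4, 7^3≡13, 7^4≡1. Already 7^4≡1, so the order is 4 < 5. No, the actual order is 4.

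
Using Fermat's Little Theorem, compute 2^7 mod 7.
By Fermat: 2^{6} ≡ 1 mod 7. So 2^{7} = 2^{6} · 2^{1} ≡ 2^{1} ≡ 2 mod 7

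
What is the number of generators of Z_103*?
There are φ(103-1) = φ(102) = 32 primitive roots modulo 103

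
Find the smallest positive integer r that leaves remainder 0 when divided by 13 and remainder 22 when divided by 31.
M = 13 × 31 = 403. M₁ = 31, y₁ ≡ 8 (mod 13). M₂ = 13, y₂ ≡ 12 (mod 31). r = 0×31×8 + 22×13×12 ≡ 208 (mod 403)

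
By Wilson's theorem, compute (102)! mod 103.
By Wilson's theorem, (102)! ≡ -1 ≡ 102 mod 103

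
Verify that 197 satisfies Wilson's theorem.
(196)! mod 197 = 196. Since this equals -1 (mod 197), Wilson confirms 197 is prime.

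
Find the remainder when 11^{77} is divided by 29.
By Fermat: 11^{28} ≡ 1 mod 29. 77 = 2×28 + 21. So 11^{77} ≡ 11^{21} ≡ 17 mod 29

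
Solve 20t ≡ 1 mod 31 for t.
Since 31 is prime, by Fermat 20^(-1) ≡ 20^{29} ≡ 14 mod 31. Verify: 20 × 14 = 280 ≡ 1 mod 31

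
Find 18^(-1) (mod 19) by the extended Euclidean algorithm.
Extended GCD: 18(-1) + 19(1) = 1. So 18^(-1) ≡ -1 ≡ 18 (mod 19). Verify: 18 × 18 = 324 ≡ 1 (mod 19)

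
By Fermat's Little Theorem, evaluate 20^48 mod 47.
By Fermat: 20^{46} ≡ 1 (mod 47). So 20^{48} = 20^{46} · 20^{2} ≡ 20^{2} ≡ 24 (mod 47)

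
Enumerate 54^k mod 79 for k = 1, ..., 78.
54^1, 54^2, ..., 54^{78} mod 79: [54, 72, 17, 49, 39, 52, 43, 31, 15, 20, 53, 18, 24, 32, 69, 13, 70, 67, 63, 5, 33, 44, 6, 8, 37, 23, 57, 76, 75, 21, 28, 11, 41, 2, 29, 65, 34, 19, 78, 25, 7, 62, 30, 40, 27, 36, 48, 64, 59, 26, 61, 55, 47, 10, 66, 9, 12, 16, 74, 46, 35, 73, 71, 42, 56, 22, 3, 4, 58, 51, 68, 38, 77, 50, 14, 45, 60, 1]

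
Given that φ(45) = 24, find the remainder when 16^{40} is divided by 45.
By Euler: 16^{24} ≡ 1 mod 45 since gcd(16, 45) = 1. 40 = 1×24 + 16. So 16^{40} ≡ 16^{16} ≡ 16 mod 45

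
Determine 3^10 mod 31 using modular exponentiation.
By repeated squaring mod 31: 3^{1}≡3, 3^{2}≡9, 3^{4}≡19, 3^{8}≡20. Then 3^{10} = 3^{8+2} ≡ 20 × 9 ≡ 25 mod 31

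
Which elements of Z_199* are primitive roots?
There are φ(198) = 60 primitive roots mod 199: {3, 6, 15, 22, 30, 34, 38, 39, 41, 44, 48, 54, 68, 69, 71, 73, 75, 77, 84, 87, 95, 97, 99, 105, 108, 110, 113, 118, 119, 120, 127, 129, 133, 134, 142, 143, 146, 148, 149, 150, 152, 153, 154, 163, 164, 166, 167, 168, 170, 173, 176, 179, 183, 185, 186, 189, 190, 192, 195, 197}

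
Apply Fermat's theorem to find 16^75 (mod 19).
By Fermat: 16^{18} ≡ 1 (mod 19). 75 = 4×18 + 3. So 16^{75} ≡ 16^{3} ≡ 11 (mod 19)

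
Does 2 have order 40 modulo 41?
2^{20} ≡ 1 mod 41 and 20 < 40, so ord_41(2) = 20 ≠ 40 and 2 is not a primitive root.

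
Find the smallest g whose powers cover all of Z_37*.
g = 2. Powers: [2, 4, 8, 16, 32, 27, 17, 34, 31, ...] generates all 36 non-zero residues.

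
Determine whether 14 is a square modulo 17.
By Euler's criterion: 14^{8} ≡ 16 mod 17. Since this equals -1 (≡ 16), 14 is not a QR.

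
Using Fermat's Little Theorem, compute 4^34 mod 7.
By Fermat: 4^{6} ≡ 1 mod 7. 34 = 5×6 + 4. So 4^{34} ≡ 4^{4} ≡ 4 mod 7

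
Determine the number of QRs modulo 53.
For prime 53, there are (p-1)/2 = (53-1)/2 = 26 quadratic residues (excluding 0).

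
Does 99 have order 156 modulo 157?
99^{13} ≡ 1 (mod 157) and 13 < 156, so ord_157(99) = 13 ≠ 156 and 99 is not a primitive root.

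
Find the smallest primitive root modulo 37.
g = 2. Powers: [2, 4, 8, 16, 32, 27, 17, 34, 31, ...] generates all 36 non-zero residues.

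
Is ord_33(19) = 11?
Powers of 19 mod 33: 19^1≡19, 19^2≡31, 19^3≡28, 19^4≡4, 19^5≡10, 19^6≡25, 19^7≡13, 19^8≡16, 19^9≡7, 19^10≡1. Already 19^10≡1, so the order is 10 < 11. No, the actual order is 10.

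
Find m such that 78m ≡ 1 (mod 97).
Since 97 is prime, by Fermat 78^(-1) ≡ 78^{95} ≡ 51 (mod 97). Verify: 78 × 51 = 3978 ≡ 1 (mod 97)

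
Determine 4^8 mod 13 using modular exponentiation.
By repeated squaring (mod 13): 4^{1}≡4, 4^{2}≡3, 4^{4}≡9, 4^{8}≡3. So 4^{8} ≡ 3 (mod 13)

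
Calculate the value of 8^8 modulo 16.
By repeated squaring (mod 16): 8^{1}≡8, 8^{2}≡0, 8^{4}≡0, 8^{8}≡0. So 8^{8} ≡ 0 (mod 16)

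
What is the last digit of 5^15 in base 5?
By repeated squaring mod 5: 5^{1}≡0, 5^{2}≡0, 5^{4}≡0, 5^{8}≡0. Then 5^{15} = 5^{8+4+2+1} ≡ 0 × 0 × 0 × 0 ≡ 0 mod 5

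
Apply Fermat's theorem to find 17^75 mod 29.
By Fermat: 17^{28} ≡ 1 mod 29. 75 = 2×28 + 19. So 17^{75} ≡ 17^{19} ≡ 12 mod 29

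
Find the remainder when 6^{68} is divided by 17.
By Fermat: 6^{16} ≡ 1 (mod 17). 68 = 4×16 + 4. So 6^{68} ≡ 6^{4} ≡ 4 (mod 17)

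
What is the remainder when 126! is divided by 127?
By Wilson's theorem, (126)! ≡ -1 ≡ 126 (mod 127)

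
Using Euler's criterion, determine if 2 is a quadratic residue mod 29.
By Euler's criterion: 2^{14} ≡ 28 mod 29. Since this equals -1 (≡ 28), 2 is not a QR.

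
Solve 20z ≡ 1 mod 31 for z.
Since 31 is prime, by Fermat 20^(-1) ≡ 20^{29} ≡ 14 mod 31. Verify: 20 × 14 = 280 ≡ 1 mod 31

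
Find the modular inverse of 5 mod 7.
Since 7 is prime, by Fermat 5^(-1) ≡ 5^{5} ≡ 3 mod 7. Verify: 5 × 3 = 15 ≡ 1 mod 7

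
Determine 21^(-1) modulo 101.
Since 101 is prime, by Fermat 21^(-1) ≡ 21^{99} ≡ 77 (mod 101). Verify: 21 × 77 = 1617 ≡ 1 (mod 101)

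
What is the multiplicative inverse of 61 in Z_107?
Since 107 is prime, by Fermat 61^(-1) ≡ 61^{105} ≡ 100 mod 107. Verify: 61 × 100 = 6100 ≡ 1 mod 107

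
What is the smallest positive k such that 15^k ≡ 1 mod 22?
Powers of 15 mod 22: 15^1≡15, 15^2≡5, 15^3≡9, 15^4≡3, 15^5≡1. So the order of 15 is 5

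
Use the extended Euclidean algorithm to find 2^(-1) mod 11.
Extended GCD: 2(-5) + 11(1) = 1. So 2^(-1) ≡ -5 ≡ 6 (mod 11). Verify: 2 × 6 = 12 ≡ 1 (mod 11)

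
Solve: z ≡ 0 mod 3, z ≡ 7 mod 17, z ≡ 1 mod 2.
M = 3 × 17 × 2 = 102. M₁ = 34, y₁ ≡ 1 mod 3. M₂ = 6, y₂ ≡ 3 mod 17. M₃ = 51, y₃ ≡ 1 mod 2. z = 0×34×1 + 7×6×3 + 1×51×1 ≡ 75 mod 102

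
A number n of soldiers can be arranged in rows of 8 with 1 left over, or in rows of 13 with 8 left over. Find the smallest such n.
M = 8 × 13 = 104. M₁ = 13, y₁ ≡ 5 (mod 8). M₂ = 8, y₂ ≡ 5 (mod 13). n = 1×13×5 + 8×8×5 ≡ 73 (mod 104)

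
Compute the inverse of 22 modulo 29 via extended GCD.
Extended GCD: 22(4) + 29(-3) = 1. So 22^(-1) ≡ 4 (mod 29). Verify: 22 × 4 = 88 ≡ 1 (mod 29)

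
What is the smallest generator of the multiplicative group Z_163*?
g = 2. Powers: [2, 4, 8, 16, 32, 64, ...] generates all 162 non-zero residues.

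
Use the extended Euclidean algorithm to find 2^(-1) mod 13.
Extended GCD: 2(-6) + 13(1) = 1. So 2^(-1) ≡ -6 ≡ 7 mod 13. Verify: 2 × 7 = 14 ≡ 1 mod 13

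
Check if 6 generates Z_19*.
6^{9} ≡ 1 mod 19 and 9 < 18, so ord_19(6) = 9 ≠ 18 and 6 is not a primitive root.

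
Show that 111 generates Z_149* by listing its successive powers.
111^1, 111^2, ..., 111^{148} mod 149: [111, 103, 109, 30, 52, 110, 141, 6, 70, 22, 58, 31, 14, 64, 101, 36, 122, 132, 50, 37, 84, 86, 10, 67, 136, 47, 2, 73, 57, 69, 60, 104, 71, 133, 12, 140, 44, 116, 62, 28, 128, 53, 72, 95, 115, 100, 74, 19, 23, 20, 134, 123, 94, 4, 146, 114, 138, 120, 59, 142, 117, 24, 131, 88, 83, 124, 56, 107, 106, 144, 41, 81, 51, 148, 38, 46, 40, 119, 97, 39, 8, 143, 79, 127, 91, 118, 135, 85, 48, 113, 27, 17, 99, 112, 65, 63, 139, 82, 13, 102, 147, 76, 92, 80, 89, 45, 78, 16, 137, 9, 105, 33, 87, 121, 21, 96, 77, 54, 34, 49, 75, 130, 126, 129, 15, 26, 55, 145, 3, 35, 11, 29, 90, 7, 32, 125, 18, 61, 66, 25, 93, 42, 43, 5, 108, 68, 98, 1]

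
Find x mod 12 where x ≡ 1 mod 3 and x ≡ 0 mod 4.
M = 3 × 4 = 12. M₁ = 4, y₁ ≡ 1 mod 3. M₂ = 3, y₂ ≡ 3 mod 4. x = 1×4×1 + 0×3×3 ≡ 4 mod 12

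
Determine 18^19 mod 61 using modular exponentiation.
By repeated squaring (mod 61): 18^{1}≡18, 18^{2}≡19, 18^{4}≡56, 18^{8}≡25, 18^{16}≡15. Then 18^{19} = 18^{16+2+1} ≡ 15 × 19 × 18 ≡ 6 (mod 61)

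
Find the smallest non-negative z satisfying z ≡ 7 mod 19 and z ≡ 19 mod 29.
M = 19 × 29 = 551. M₁ = 29, y₁ ≡ 2 mod 19. M₂ = 19, y₂ ≡ 26 mod 29. z = 7×29×2 + 19×19×26 ≡ 425 mod 551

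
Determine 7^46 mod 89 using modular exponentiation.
By repeated squaring mod 89: 7^{1}≡7, 7^{2}≡49, 7^{4}≡87, 7^{8}≡4, 7^{16}≡16, 7^{32}≡78. Then 7^{46} = 7^{32+8+4+2} ≡ 78 × 4 × 87 × 49 ≡ 40 mod 89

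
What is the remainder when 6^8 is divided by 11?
By repeated squaring mod 11: 6^{1}≡6, 6^{2}≡3, 6^{4}≡9, 6^{8}≡4. So 6^{8} ≡ 4 mod 11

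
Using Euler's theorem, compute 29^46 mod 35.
By Euler: 29^{24} ≡ 1 (mod 35) since gcd(29, 35) = 1. 46 = 1×24 + 22. So 29^{46} ≡ 29^{22} ≡ 1 (mod 35)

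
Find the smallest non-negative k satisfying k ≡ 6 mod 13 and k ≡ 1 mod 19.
M = 13 × 19 = 247. M₁ = 19, y₁ ≡ 11 mod 13. M₂ = 13, y₂ ≡ 3 mod 19. k = 6×19×11 + 1×13×3 ≡ 58 mod 247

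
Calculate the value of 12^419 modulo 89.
Using Fermat: 12^{88} ≡ 1 mod 89. 419 ≡ 67 mod 88. So 12^{419} ≡ 12^{67} ≡ 37 mod 89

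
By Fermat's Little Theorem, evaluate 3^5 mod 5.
By Fermat: 3^{4} ≡ 1 (mod 5). So 3^{5} = 3^{4} · 3^{1} ≡ 3^{1} ≡ 3 (mod 5)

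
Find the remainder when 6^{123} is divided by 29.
By Fermat: 6^{28} ≡ 1 (mod 29). 123 = 4×28 + 11. So 6^{123} ≡ 6^{11} ≡ 9 (mod 29)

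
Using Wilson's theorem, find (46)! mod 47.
By Wilson's theorem, (46)! ≡ -1 ≡ 46 (mod 47)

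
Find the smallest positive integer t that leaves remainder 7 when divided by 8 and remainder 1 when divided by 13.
M = 8 × 13 = 104. M₁ = 13, y₁ ≡ 5 mod 8. M₂ = 8, y₂ ≡ 5 mod 13. t = 7×13×5 + 1×8×5 ≡ 79 mod 104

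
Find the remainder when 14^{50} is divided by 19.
By Fermat: 14^{18} ≡ 1 (mod 19). 50 = 2×18 + 14. So 14^{50} ≡ 14^{14} ≡ 9 (mod 19)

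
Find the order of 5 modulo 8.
Powers of 5 mod 8: 5^1≡5, 5^2≡1. ord_8(5) = 2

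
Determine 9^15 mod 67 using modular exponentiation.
By repeated squaring mod 67: 9^{1}≡9, 9^{2}≡14, 9^{4}≡62, 9^{8}≡25. Then 9^{15} = 9^{8+4+2+1} ≡ 25 × 62 × 14 × 9 ≡ 62 mod 67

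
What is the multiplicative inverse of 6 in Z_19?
Since 19 is prime, by Fermat 6^(-1) ≡ 6^{17} ≡ 16 (mod 19). Verify: 6 × 16 = 96 ≡ 1 (mod 19)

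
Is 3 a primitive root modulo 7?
ord_7(3) divides 6. For each prime q|6: 3^{3}≡6, 3^{2}≡2, none ≡ 1. So 3 has order 6 and is a primitive root mod 7.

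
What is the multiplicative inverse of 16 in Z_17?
Since 17 is prime, by Fermat 16^(-1) ≡ 16^{15} ≡ 16 mod 17. Verify: 16 × 16 = 256 ≡ 1 mod 17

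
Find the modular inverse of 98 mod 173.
Since 173 is prime, by Fermat 98^(-1) ≡ 98^{171} ≡ 143 mod 173. Verify: 98 × 143 = 14014 ≡ 1 mod 173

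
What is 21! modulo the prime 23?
(22)! = (21)! × (22) ≡ -1 mod 23. So (21)! ≡ -1 × (22)^(-1) ≡ (-1)×(-1) = 1 mod 23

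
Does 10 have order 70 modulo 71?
10^{35} ≡ 1 (mod 71) and 35 < 70, so ord_71(10) = 35 ≠ 70 and 10 is not a primitive root.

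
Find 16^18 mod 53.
By repeated squaring mod 53: 16^{1}≡16, 16^{2}≡44, 16^{4}≡28, 16^{8}≡42, 16^{16}≡15. Then 16^{18} = 16^{16+2} ≡ 15 × 44 ≡ 24 mod 53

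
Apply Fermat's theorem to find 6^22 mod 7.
By Fermat: 6^{6} ≡ 1 mod 7. 22 = 3×6 + 4. So 6^{22} ≡ 6^{4} ≡ 1 mod 7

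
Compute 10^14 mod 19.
By repeated squaring (mod 19): 10^{1}≡10, 10^{2}≡5, 10^{4}≡6, 10^{8}≡17. Then 10^{14} = 10^{8+4+2} ≡ 17 × 6 × 5 ≡ 16 (mod 19)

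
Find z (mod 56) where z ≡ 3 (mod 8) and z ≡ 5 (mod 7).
M = 8 × 7 = 56. M₁ = 7, y₁ ≡ 7 (mod 8). M₂ = 8, y₂ ≡ 1 (mod 7). z = 3×7×7 + 5×8×1 ≡ 19 (mod 56)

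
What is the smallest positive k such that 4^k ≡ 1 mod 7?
Powers of 4 mod 7: 4^1≡4, 4^2≡2, 4^3≡1. So the order of 4 is 3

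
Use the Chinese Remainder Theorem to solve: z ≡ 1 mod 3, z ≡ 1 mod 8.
M = 3 × 8 = 24. M₁ = 8, y₁ ≡ 2 mod 3. M₂ = 3, y₂ ≡ 3 mod 8. z = 1×8×2 + 1×3×3 ≡ 1 mod 24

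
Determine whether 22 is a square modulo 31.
By Euler's criterion: 22^{15} ≡ 30 mod 31. Since this equals -1 (≡ 30), 22 is not a QR.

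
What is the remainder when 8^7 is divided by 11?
By repeated squaring (mod 11): 8^{1}≡8, 8^{2}≡9, 8^{4}≡4. Then 8^{7} = 8^{4+2+1} ≡ 4 × 9 × 8 ≡ 2 (mod 11)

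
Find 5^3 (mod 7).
5^{3} = 125 ≡ 6 (mod 7)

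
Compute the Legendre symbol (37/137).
(37/137) = 37^{68} mod 137 = 1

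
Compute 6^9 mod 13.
By repeated squaring mod 13: 6^{1}≡6, 6^{2}≡10, 6^{4}≡9, 6^{8}≡3. Then 6^{9} = 6^{8+1} ≡ 3 × 6 ≡ 5 mod 13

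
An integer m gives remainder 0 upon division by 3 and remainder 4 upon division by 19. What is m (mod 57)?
M = 3 × 19 = 57. M₁ = 19, y₁ ≡ 1 (mod 3). M₂ = 3, y₂ ≡ 13 (mod 19). m = 0×19×1 + 4×3×13 ≡ 42 (mod 57)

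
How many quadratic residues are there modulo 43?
The squaring map on Z_43* is 2-to-1, so there are (42)/2 = 21 QRs.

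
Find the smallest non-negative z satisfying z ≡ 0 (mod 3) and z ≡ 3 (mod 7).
M = 3 × 7 = 21. M₁ = 7, y₁ ≡ 1 (mod 3). M₂ = 3, y₂ ≡ 5 (mod 7). z = 0×7×1 + 3×3×5 ≡ 3 (mod 21)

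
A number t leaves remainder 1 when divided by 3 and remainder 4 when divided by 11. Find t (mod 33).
M = 3 × 11 = 33. M₁ = 11, y₁ ≡ 2 (mod 3). M₂ = 3, y₂ ≡ 4 (mod 11). t = 1×11×2 + 4×3×4 ≡ 4 (mod 33)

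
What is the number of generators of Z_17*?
A prime p has φ(p-1) primitive roots; here φ(16) = 8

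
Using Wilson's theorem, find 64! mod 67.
(66)! = (64)! × (65) × (66) ≡ -1 mod 67. So (64)! ≡ -1 × [(66)(65)]^(-1) ≡ 33 mod 67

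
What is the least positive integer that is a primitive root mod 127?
g = 3. For each prime q|126: 3^{63}≡126, 3^{42}≡107, 3^{18}≡4, none ≡ 1, so ord_127(3) = 126 and 3 is a primitive root.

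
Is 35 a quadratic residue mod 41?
By Euler's criterion: 35^{20} ≡ 40 (mod 41). Since this equals -1 (≡ 40), 35 is not a QR.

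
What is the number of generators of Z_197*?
Number of primitive roots mod 197 = φ(p-1) = φ(196) = 84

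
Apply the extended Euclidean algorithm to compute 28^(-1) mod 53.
Extended GCD: 28(-17) + 53(9) = 1. So 28^(-1) ≡ -17 ≡ 36 mod 53. Verify: 28 × 36 = 1008 ≡ 1 mod 53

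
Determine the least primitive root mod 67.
g = 2. Powers: [2, 4, 8, 16, 32, 64, ...] generates all 66 non-zero residues.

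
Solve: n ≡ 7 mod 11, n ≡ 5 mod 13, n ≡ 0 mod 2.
M = 11 × 13 × 2 = 286. M₁ = 26, y₁ ≡ 3 mod 11. M₂ = 22, y₂ ≡ 3 mod 13. M₃ = 143, y₃ ≡ 1 mod 2. n = 7×26×3 + 5×22×3 + 0×143×1 ≡ 18 mod 286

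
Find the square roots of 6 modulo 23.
The square roots of 6 mod 23 are 12 and 11. Verify: 12² = 144 ≡ 6 (mod 23)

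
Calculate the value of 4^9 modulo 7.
Using Fermat: 4^{6} ≡ 1 (mod 7). 9 ≡ 3 (mod 6). So 4^{9} ≡ 4^{3} ≡ 1 (mod 7)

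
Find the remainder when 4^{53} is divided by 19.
By Fermat: 4^{18} ≡ 1 mod 19. 53 = 2×18 + 17. So 4^{53} ≡ 4^{17} ≡ 5 mod 19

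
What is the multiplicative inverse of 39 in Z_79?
Since 79 is prime, by Fermat 39^(-1) ≡ 39^{77} ≡ 77 mod 79. Verify: 39 × 77 = 3003 ≡ 1 mod 79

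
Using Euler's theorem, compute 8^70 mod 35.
By Euler: 8^{24} ≡ 1 (mod 35) since gcd(8, 35) = 1. 70 = 2×24 + 22. So 8^{70} ≡ 8^{22} ≡ 29 (mod 35)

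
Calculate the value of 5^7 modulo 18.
By repeated squaring (mod 18): 5^{1}≡5, 5^{2}≡7, 5^{4}≡13. Then 5^{7} = 5^{4+2+1} ≡ 13 × 7 × 5 ≡ 5 (mod 18)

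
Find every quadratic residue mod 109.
QRs mod 109: {1, 3, 4, 5, 7, 9, 12, 15, 16, 20, 21, 22, 25, 26, 27, 28, 29, 31, 34, 35, 36, 38, 43, 45, 46, 48, 49, 60, 61, 63, 64, 66, 71, 73, 74, 75, 78, 80, 81, 82, 83, 84, 87, 88, 89, 93, 94, 97, 100, 102, 104, 105, 106, 108}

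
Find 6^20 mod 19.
Using Fermat: 6^{18} ≡ 1 mod 19. 20 ≡ 2 mod 18. So 6^{20} ≡ 6^{2} ≡ 17 mod 19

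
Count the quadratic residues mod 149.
Exactly half the non-zero residues mod a prime are QRs: (149-1)/2 = 74.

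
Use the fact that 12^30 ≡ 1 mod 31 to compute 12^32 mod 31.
By Fermat: 12^{30} ≡ 1 mod 31. So 12^{32} = 12^{30} · 12^{2} ≡ 12^{2} ≡ 20 mod 31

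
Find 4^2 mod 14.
4^{2} = 16 ≡ 2 mod 14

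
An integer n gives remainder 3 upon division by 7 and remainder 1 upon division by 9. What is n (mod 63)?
M = 7 × 9 = 63. M₁ = 9, y₁ ≡ 4 (mod 7). M₂ = 7, y₂ ≡ 4 (mod 9). n = 3×9×4 + 1×7×4 ≡ 10 (mod 63)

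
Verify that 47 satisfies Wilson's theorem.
(46)! mod 47 = 46. Since this equals -1 mod 47, Wilson confirms 47 is prime.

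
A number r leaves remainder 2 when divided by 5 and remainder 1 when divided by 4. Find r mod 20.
M = 5 × 4 = 20. M₁ = 4, y₁ ≡ 4 mod 5. M₂ = 5, y₂ ≡ 1 mod 4. r = 2×4×4 + 1×5×1 ≡ 17 mod 20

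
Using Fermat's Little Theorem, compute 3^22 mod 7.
By Fermat: 3^{6} ≡ 1 (mod 7). 22 = 3×6 + 4. So 3^{22} ≡ 3^{4} ≡ 4 (mod 7)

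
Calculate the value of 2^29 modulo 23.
Using Fermat: 2^{22} ≡ 1 (mod 23). 29 ≡ 7 (mod 22). So 2^{29} ≡ 2^{7} ≡ 13 (mod 23)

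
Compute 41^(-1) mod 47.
Since 47 is prime, by Fermat 41^(-1) ≡ 41^{45} ≡ 39 mod 47. Verify: 41 × 39 = 1599 ≡ 1 mod 47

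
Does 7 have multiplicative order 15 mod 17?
Powers of 7 mod 17: 7^1≡7, 7^2≡15, 7^3≡3, 7^4≡4, 7^5≡11, 7^6≡9, 7^7≡12, 7^8≡16, 7^9≡10, 7^10≡2, 7^11≡14, 7^12≡13, 7^13≡6, 7^14≡8, 7^15≡5, 7^16≡1. 7^15≡5≢1, so ord ≠ 15. No, the actual order is 16.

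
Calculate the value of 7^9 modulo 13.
By repeated squaring mod 13: 7^{1}≡7, 7^{2}≡10, 7^{4}≡9, 7^{8}≡3. Then 7^{9} = 7^{8+1} ≡ 3 × 7 ≡ 8 mod 13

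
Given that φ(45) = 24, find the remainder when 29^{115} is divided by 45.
By Euler: 29^{24} ≡ 1 (mod 45) since gcd(29, 45) = 1. 115 = 4×24 + 19. So 29^{115} ≡ 29^{19} ≡ 29 (mod 45)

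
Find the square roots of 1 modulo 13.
The square roots of 1 mod 13 are 1 and 12. Verify: 1² = 1 ≡ 1 (mod 13)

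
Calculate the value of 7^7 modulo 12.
By repeated squaring (mod 12): 7^{1}≡7, 7^{2}≡1, 7^{4}≡1. Then 7^{7} = 7^{4+2+1} ≡ 1 × 1 × 7 ≡ 7 (mod 12)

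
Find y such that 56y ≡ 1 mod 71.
Since 71 is prime, by Fermat 56^(-1) ≡ 56^{69} ≡ 52 mod 71. Verify: 56 × 52 = 2912 ≡ 1 mod 71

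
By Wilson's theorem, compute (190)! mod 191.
By Wilson's theorem, (190)! ≡ -1 ≡ 190 mod 191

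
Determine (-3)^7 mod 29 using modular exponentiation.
By repeated squaring mod 29: (-3)^{1}≡26, (-3)^{2}≡9, (-3)^{4}≡23. Then (-3)^{7} = (-3)^{4+2+1} ≡ 23 × 9 × 26 ≡ 17 mod 29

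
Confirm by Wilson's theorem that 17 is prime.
(16)! mod 17 = 16. Since this equals -1 mod 17, Wilson confirms 17 is prime.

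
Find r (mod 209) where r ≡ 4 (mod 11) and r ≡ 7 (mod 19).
M = 11 × 19 = 209. M₁ = 19, y₁ ≡ 7 (mod 11). M₂ = 11, y₂ ≡ 7 (mod 19). r = 4×19×7 + 7×11×7 ≡ 26 (mod 209)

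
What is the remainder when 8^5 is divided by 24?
By repeated squaring mod 24: 8^{1}≡8, 8^{2}≡16, 8^{4}≡16. Then 8^{5} = 8^{4+1} ≡ 16 × 8 ≡ 8 mod 24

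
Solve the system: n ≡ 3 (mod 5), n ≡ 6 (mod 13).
M = 5 × 13 = 65. M₁ = 13, y₁ ≡ 2 (mod 5). M₂ = 5, y₂ ≡ 8 (mod 13). n = 3×13×2 + 6×5×8 ≡ 58 (mod 65)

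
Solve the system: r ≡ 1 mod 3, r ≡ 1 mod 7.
M = 3 × 7 = 21. M₁ = 7, y₁ ≡ 1 mod 3. M₂ = 3, y₂ ≡ 5 mod 7. r = 1×7×1 + 1×3×5 ≡ 1 mod 21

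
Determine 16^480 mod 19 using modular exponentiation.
Using Fermat: 16^{18} ≡ 1 mod 19. 480 ≡ 12 mod 18. So 16^{480} ≡ 16^{12} ≡ 11 mod 19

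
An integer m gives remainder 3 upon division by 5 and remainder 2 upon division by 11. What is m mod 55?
M = 5 × 11 = 55. M₁ = 11, y₁ ≡ 1 mod 5. M₂ = 5, y₂ ≡ 9 mod 11. m = 3×11×1 + 2×5×9 ≡ 13 mod 55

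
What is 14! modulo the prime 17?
(16)! = (14)! × (15) × (16) ≡ -1 mod 17. So (14)! ≡ -1 × [(16)(15)]^(-1) ≡ 8 mod 17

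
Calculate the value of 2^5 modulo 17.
By repeated squaring (mod 17): 2^{1}≡2, 2^{2}≡4, 2^{4}≡16. Then 2^{5} = 2^{4+1} ≡ 16 × 2 ≡ 15 (mod 17)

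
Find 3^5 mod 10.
By repeated squaring mod 10: 3^{1}≡3, 3^{2}≡9, 3^{4}≡1. Then 3^{5} = 3^{4+1} ≡ 1 × 3 ≡ 3 mod 10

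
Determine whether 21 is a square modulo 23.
By Euler's criterion: 21^{11} ≡ 22 mod 23. Since this equals -1 (≡ 22), 21 is not a QR.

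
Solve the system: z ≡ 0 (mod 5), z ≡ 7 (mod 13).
M = 5 × 13 = 65. M₁ = 13, y₁ ≡ 2 (mod 5). M₂ = 5, y₂ ≡ 8 (mod 13). z = 0×13×2 + 7×5×8 ≡ 20 (mod 65)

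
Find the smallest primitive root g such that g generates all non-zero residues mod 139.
g = 2. Powers: [2, 4, 8, 16, 32, 64, 128, 117, 95, 51, ...] generates all 138 non-zero residues.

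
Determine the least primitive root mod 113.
g = 3. For each prime q|112: 3^{56}≡112, 3^{16}≡49, none ≡ 1, so ord_113(3) = 112 and 3 is a primitive root.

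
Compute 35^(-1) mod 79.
Since 79 is prime, by Fermat 35^(-1) ≡ 35^{77} ≡ 70 mod 79. Verify: 35 × 70 = 2450 ≡ 1 mod 79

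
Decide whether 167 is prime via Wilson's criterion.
(166)! mod 167 = 166. Since 166 ≡ -1 (mod 167), 167 is prime.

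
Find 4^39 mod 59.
By repeated squaring mod 59: 4^{1}≡4, 4^{2}≡16, 4^{4}≡20, 4^{8}≡46, 4^{16}≡51, 4^{32}≡5. Then 4^{39} = 4^{32+4+2+1} ≡ 5 × 20 × 16 × 4 ≡ 28 mod 59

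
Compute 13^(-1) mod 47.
Since 47 is prime, by Fermat 13^(-1) ≡ 13^{45} ≡ 29 mod 47. Verify: 13 × 29 = 377 ≡ 1 mod 47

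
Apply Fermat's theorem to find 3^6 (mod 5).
By Fermat: 3^{4} ≡ 1 (mod 5). So 3^{6} = 3^{4} · 3^{2} ≡ 3^{2} ≡ 4 (mod 5)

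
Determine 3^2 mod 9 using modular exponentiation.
3^{2} = 9 ≡ 0 (mod 9)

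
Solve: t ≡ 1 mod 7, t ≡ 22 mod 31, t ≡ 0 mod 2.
M = 7 × 31 × 2 = 434. M₁ = 62, y₁ ≡ 6 mod 7. M₂ = 14, y₂ ≡ 20 mod 31. M₃ = 217, y₃ ≡ 1 mod 2. t = 1×62×6 + 22×14×20 + 0×217×1 ≡ 22 mod 434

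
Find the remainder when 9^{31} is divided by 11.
By Fermat: 9^{10} ≡ 1 (mod 11). 31 = 3×10 + 1. So 9^{31} ≡ 9^{1} ≡ 9 (mod 11)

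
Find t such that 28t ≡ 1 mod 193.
Since 193 is prime, by Fermat 28^(-1) ≡ 28^{191} ≡ 131 mod 193. Verify: 28 × 131 = 3668 ≡ 1 mod 193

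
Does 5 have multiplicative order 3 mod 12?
Powers of 5 mod 12: 5^1≡5, 5^2≡1. Already 5^2≡1, so the order is 2 < 3. No, the actual order is 2.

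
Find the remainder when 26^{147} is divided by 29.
By Fermat: 26^{28} ≡ 1 (mod 29). 147 = 5×28 + 7. So 26^{147} ≡ 26^{7} ≡ 17 (mod 29)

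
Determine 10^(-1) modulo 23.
Since 23 is prime, by Fermat 10^(-1) ≡ 10^{21} ≡ 7 (mod 23). Verify: 10 × 7 = 70 ≡ 1 (mod 23)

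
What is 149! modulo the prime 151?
(150)! = (149)! × (150) ≡ -1 (mod 151). So (149)! ≡ -1 × (150)^(-1) ≡ (-1)×(-1) = 1 (mod 151)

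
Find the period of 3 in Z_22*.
Powers of 3 mod 22: 3^1≡3, 3^2≡9, 3^3≡5, 3^4≡15, 3^5≡1. Order = 5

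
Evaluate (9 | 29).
(9/29) = 9^{14} mod 29 = 1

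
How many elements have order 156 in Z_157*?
Number of primitive roots mod 157 = φ(p-1) = φ(156) = 48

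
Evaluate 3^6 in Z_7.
Using Fermat: 3^{6} ≡ 1 (mod 7). 6 ≡ 0 (mod 6). So 3^{6} ≡ 3^{0} ≡ 1 (mod 7)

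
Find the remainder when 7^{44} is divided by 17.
By Fermat: 7^{16} ≡ 1 mod 17. 44 = 2×16 + 12. So 7^{44} ≡ 7^{12} ≡ 13 mod 17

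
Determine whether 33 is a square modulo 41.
By Euler's criterion: 33^{20} ≡ 1 mod 41. Since this equals 1, 33 is a QR.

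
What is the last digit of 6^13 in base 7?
Using Fermat: 6^{6} ≡ 1 mod 7. 13 ≡ 1 mod 6. So 6^{13} ≡ 6^{1} ≡ 6 mod 7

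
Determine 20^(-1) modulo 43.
Since 43 is prime, by Fermat 20^(-1) ≡ 20^{41} ≡ 28 mod 43. Verify: 20 × 28 = 560 ≡ 1 mod 43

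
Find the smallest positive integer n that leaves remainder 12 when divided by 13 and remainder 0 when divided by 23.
M = 13 × 23 = 299. M₁ = 23, y₁ ≡ 4 mod 13. M₂ = 13, y₂ ≡ 16 mod 23. n = 12×23×4 + 0×13×16 ≡ 207 mod 299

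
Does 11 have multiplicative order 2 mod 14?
Powers of 11 mod 14: 11^1≡11, 11^2≡9, 11^3≡1. 11^2≡9≢1, so ord ≠ 2. No, the actual order is 3.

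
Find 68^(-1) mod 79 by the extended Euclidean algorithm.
Extended GCD: 68(-36) + 79(31) = 1. So 68^(-1) ≡ -36 ≡ 43 mod 79. Verify: 68 × 43 = 2924 ≡ 1 mod 79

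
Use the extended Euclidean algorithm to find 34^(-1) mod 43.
Extended GCD: 34(19) + 43(-15) = 1. So 34^(-1) ≡ 19 (mod 43). Verify: 34 × 19 = 646 ≡ 1 (mod 43)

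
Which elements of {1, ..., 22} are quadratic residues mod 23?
Quadratic residues modulo 23: {1, 2, 3, 4, 6, 8, 9, 12, 13, 16, 18}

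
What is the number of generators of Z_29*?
A prime p has φ(p-1) primitive roots; here φ(28) = 12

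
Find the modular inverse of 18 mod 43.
Since 43 is prime, by Fermat 18^(-1) ≡ 18^{41} ≡ 12 mod 43. Verify: 18 × 12 = 216 ≡ 1 mod 43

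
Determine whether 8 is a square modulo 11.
By Euler's criterion: 8^{5} ≡ 10 mod 11. Since this equals -1 (≡ 10), 8 is not a QR.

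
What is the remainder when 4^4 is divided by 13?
4^{4} = 256 ≡ 9 mod 13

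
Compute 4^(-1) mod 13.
Since 13 is prime, by Fermat 4^(-1) ≡ 4^{11} ≡ 10 mod 13. Verify: 4 × 10 = 40 ≡ 1 mod 13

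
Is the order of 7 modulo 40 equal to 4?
Powers of 7 mod 40: 7^1≡7, 7^2≡9, 7^3≡23, 7^4≡1. First k with 7^k≡1 is k=4. Yes, ord_40(7) = 4.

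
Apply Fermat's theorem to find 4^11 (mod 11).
By Fermat: 4^{10} ≡ 1 (mod 11). So 4^{11} = 4^{10} · 4^{1} ≡ 4^{1} ≡ 4 (mod 11)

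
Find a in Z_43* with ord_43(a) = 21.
9 has order 21 mod 43 since 9^{21} ≡ 1 (mod 43) and no smaller power works.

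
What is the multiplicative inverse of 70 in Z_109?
Since 109 is prime, by Fermat 70^(-1) ≡ 70^{107} ≡ 95 mod 109. Verify: 70 × 95 = 6650 ≡ 1 mod 109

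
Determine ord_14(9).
Powers of 9 mod 14: 9^1≡9, 9^2≡11, 9^3≡1. Order = 3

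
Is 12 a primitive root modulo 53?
ord_53(12) divides 52. For each prime q|52: 12^{26}≡52, 12^{4}≡13, none ≡ 1. So 12 has order 52 and is a primitive root mod 53.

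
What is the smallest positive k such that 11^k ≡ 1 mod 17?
Powers of 11 mod 17: 11^1≡11, 11^2≡2, 11^3≡5, 11^4≡4, 11^5≡10, 11^6≡8, 11^7≡3, 11^8≡16, 11^9≡6, 11^10≡15, 11^11≡12, 11^12≡13, 11^13≡7, 11^14≡9, 11^15≡14, 11^16≡1. Order = 16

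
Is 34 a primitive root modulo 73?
ord_73(34) divides 72. For each prime q|72: 34^{36}≡72, 34^{24}≡64, none ≡ 1. So 34 has order 72 and is a primitive root mod 73.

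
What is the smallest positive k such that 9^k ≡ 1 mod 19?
Powers of 9 mod 19: 9^1≡9, 9^2≡5, 9^3≡7, 9^4≡6, 9^5≡16, 9^6≡11, 9^7≡4, 9^8≡17, 9^9≡1. So the order of 9 is 9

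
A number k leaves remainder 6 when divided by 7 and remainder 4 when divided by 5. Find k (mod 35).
M = 7 × 5 = 35. M₁ = 5, y₁ ≡ 3 (mod 7). M₂ = 7, y₂ ≡ 3 (mod 5). k = 6×5×3 + 4×7×3 ≡ 34 (mod 35)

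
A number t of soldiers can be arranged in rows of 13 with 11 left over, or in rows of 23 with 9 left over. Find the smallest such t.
M = 13 × 23 = 299. M₁ = 23, y₁ ≡ 4 mod 13. M₂ = 13, y₂ ≡ 16 mod 23. t = 11×23×4 + 9×13×16 ≡ 193 mod 299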